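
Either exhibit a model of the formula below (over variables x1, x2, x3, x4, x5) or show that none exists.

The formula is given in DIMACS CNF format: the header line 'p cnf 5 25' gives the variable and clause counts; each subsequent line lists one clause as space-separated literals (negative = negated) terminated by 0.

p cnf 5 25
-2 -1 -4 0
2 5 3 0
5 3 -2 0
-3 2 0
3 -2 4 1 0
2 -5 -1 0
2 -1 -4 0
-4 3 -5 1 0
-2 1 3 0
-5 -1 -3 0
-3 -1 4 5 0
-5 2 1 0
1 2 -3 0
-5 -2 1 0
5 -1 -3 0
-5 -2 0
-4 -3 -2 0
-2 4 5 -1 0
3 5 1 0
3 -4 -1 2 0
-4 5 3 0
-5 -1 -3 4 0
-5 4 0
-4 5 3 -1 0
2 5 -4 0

x1=False; x2=True; x3=True; x4=False; x5=False

Suppose x3 = True.
(x2) alone gives x2 = True.
(¬x5) alone gives x5 = False.
(¬x1) alone gives x1 = False.
(¬x4) alone gives x4 = False.
Every clause now holds.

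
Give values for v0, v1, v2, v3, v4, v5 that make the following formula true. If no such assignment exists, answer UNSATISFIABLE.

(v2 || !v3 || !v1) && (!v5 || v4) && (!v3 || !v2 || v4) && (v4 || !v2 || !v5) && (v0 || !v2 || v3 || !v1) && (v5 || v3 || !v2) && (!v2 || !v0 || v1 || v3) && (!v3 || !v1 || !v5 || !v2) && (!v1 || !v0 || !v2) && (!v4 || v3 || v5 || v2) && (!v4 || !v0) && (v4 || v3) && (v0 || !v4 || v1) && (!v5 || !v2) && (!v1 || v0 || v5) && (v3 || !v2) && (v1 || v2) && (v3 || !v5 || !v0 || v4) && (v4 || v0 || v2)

Case v5 = true:
From the singleton clause (v4), v4 = true.
From the singleton clause (!v0), v0 = false.
From the singleton clause (v1), v1 = true.
From the singleton clause (!v2), v2 = false.
From the singleton clause (!v3), v3 = false.
This assignment satisfies each clause.

v0 ↦ false; v1 ↦ true; v2 ↦ false; v3 ↦ false; v4 ↦ true; v5 ↦ true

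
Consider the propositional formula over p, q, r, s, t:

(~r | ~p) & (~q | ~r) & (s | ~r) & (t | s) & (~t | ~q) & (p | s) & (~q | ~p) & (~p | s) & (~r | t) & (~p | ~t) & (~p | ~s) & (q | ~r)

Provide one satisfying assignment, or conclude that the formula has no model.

p: 0,  q: 1,  r: 0,  s: 1,  t: 0

Try r = 0.
Try t = 0.
(s) alone gives s = 1.
(~p) alone gives p = 0.
Every clause is now satisfied; q is unconstrained.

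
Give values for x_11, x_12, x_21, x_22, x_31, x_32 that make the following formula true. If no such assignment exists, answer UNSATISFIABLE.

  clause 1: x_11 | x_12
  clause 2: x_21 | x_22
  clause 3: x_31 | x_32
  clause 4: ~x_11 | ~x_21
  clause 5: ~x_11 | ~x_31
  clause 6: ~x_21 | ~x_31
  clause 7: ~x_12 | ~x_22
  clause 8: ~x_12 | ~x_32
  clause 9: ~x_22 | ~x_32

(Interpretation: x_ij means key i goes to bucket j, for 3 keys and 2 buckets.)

Branch on x_11: set x_11 = 1.
From the singleton clause (~x_21), x_21 = 0.
From the singleton clause (x_22), x_22 = 1.
From the singleton clause (~x_31), x_31 = 0.
From the singleton clause (x_32), x_32 = 1.
But (~x_32) is also a unit clause — contradiction.
Undo x_11 and try x_11 = 0.
From the singleton clause (x_12), x_12 = 1.
From the singleton clause (~x_22), x_22 = 0.
From the singleton clause (x_21), x_21 = 1.
From the singleton clause (~x_31), x_31 = 0.
From the singleton clause (x_32), x_32 = 1.
But (~x_32) is also a unit clause — contradiction.
Both values of x_11 lead to a conflict.

UNSATISFIABLE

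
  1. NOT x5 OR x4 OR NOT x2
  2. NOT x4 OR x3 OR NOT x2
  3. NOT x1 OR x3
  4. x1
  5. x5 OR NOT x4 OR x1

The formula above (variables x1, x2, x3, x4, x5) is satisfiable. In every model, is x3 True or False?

Suppose x3 = false.
Unit clause (NOT x1) forces x1 = false.
But (x1) is also a unit clause — contradiction.
So every satisfying assignment has x3 = True.

True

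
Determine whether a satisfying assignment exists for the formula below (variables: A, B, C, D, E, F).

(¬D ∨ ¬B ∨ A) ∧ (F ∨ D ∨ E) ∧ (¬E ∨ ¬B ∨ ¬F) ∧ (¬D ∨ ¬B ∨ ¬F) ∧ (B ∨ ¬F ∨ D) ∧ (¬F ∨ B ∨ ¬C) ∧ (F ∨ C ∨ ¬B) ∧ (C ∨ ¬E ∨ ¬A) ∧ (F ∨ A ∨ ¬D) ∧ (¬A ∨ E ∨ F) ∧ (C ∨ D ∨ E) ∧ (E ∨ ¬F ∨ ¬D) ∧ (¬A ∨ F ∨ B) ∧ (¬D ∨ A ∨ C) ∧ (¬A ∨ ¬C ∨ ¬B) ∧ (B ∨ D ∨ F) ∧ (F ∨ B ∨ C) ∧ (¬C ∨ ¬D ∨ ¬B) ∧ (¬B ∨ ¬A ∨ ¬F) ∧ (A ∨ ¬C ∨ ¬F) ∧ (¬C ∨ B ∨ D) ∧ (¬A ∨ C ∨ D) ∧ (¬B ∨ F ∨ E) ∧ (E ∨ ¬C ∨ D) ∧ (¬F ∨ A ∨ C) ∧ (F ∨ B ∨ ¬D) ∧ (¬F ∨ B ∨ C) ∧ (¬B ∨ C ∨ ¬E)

Satisfiable

Try D = False.
Try F = False.
From the singleton clause (E), E = True.
From the singleton clause (B), B = True.
From the singleton clause (C), C = True.
From the singleton clause (¬A), A = False.
All clauses are satisfied.
A satisfying assignment: A ↦ False, B ↦ True, C ↦ True, D ↦ False, E ↦ True, F ↦ False.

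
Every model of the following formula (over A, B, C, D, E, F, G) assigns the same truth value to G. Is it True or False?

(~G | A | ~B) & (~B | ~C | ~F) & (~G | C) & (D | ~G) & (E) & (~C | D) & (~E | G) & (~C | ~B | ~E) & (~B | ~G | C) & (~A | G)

Suppose G = 0.
Unit clause (E) forces E = 1.
Now (~E) is unsatisfied and unit — conflict.
So every satisfying assignment has G = True.

True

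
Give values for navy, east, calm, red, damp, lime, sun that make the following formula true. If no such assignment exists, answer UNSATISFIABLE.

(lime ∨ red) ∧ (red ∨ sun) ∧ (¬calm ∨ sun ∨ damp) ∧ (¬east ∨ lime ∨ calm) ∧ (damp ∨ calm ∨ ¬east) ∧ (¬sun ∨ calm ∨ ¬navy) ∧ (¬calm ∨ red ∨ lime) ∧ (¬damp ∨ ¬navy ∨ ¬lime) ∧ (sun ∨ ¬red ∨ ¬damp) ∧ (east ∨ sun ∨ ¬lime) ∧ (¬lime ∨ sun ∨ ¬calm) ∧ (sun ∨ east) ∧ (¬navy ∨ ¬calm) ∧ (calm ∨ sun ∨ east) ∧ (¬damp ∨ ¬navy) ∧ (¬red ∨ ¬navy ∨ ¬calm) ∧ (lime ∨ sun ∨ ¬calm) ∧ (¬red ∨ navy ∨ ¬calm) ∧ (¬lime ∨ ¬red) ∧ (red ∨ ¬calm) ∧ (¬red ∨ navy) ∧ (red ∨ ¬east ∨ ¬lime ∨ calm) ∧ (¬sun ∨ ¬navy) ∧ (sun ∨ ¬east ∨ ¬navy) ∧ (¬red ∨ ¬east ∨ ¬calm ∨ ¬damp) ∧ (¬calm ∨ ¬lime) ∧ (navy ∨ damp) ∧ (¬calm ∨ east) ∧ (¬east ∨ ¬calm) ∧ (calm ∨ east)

UNSATISFIABLE

Try lime = True.
Unit clause (¬red) forces red = False.
Unit clause (sun) forces sun = True.
Unit clause (¬calm) forces calm = False.
Unit clause (¬navy) forces navy = False.
Unit clause (¬east) forces east = False.
Now (east) is unsatisfied and unit — conflict.
Undo lime and try lime = False.
Unit clause (red) forces red = True.
Unit clause (navy) forces navy = True.
Unit clause (¬calm) forces calm = False.
Unit clause (¬east) forces east = False.
Now (east) is unsatisfied and unit — conflict.
Either choice for lime ends in contradiction.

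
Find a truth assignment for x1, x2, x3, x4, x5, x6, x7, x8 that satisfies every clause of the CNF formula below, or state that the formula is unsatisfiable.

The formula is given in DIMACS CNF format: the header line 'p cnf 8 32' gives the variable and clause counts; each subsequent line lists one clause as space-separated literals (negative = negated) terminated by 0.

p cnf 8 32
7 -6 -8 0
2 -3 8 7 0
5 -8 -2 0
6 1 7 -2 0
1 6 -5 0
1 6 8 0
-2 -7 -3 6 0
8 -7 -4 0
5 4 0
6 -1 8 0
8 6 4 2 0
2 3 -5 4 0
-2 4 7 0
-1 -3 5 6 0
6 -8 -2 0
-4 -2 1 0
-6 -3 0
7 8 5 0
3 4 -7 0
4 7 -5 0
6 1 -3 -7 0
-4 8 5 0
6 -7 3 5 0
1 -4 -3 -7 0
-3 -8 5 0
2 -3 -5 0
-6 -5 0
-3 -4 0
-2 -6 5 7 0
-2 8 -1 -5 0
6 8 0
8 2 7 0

x1=True,  x2=False,  x3=False,  x4=True,  x5=False,  x6=False,  x7=False,  x8=True

Branch on x5: set x5 = False.
(x4) alone gives x4 = True.
(x8) alone gives x8 = True.
(¬x2) alone gives x2 = False.
(¬x3) alone gives x3 = False.
Branch on x7: set x7 = False.
(¬x6) alone gives x6 = False.
Every clause is now satisfied; x1 is unconstrained.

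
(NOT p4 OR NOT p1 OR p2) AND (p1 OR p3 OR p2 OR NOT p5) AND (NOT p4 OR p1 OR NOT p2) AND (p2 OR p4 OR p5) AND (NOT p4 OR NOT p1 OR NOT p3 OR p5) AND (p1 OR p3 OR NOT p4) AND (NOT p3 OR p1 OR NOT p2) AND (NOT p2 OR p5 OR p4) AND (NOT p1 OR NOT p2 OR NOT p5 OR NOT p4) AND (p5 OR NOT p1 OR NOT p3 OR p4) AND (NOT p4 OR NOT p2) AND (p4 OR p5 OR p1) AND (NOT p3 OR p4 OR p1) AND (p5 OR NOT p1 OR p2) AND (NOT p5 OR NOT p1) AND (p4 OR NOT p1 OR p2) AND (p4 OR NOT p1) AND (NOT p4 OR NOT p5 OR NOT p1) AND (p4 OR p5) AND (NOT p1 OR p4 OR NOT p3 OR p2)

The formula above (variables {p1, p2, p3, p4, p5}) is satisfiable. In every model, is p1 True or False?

Suppose p1 = true.
(NOT p5) alone gives p5 = false.
(p2) alone gives p2 = true.
(p4) alone gives p4 = true.
But (NOT p4) is also a unit clause — contradiction.
So every satisfying assignment has p1 = False.

False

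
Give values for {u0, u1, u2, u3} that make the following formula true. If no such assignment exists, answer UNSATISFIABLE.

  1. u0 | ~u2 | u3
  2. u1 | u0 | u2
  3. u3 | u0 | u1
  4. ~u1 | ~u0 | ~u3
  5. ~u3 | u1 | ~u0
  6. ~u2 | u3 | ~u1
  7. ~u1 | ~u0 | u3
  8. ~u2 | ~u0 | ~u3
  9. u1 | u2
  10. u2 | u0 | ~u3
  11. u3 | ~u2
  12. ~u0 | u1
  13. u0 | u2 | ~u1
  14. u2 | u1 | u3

Branch on u1: set u1 = 0.
Unit clause (u2) forces u2 = 1.
Unit clause (u3) forces u3 = 1.
Unit clause (~u0) forces u0 = 0.
This assignment satisfies each clause.

u0: 0, u1: 0, u2: 1, u3: 1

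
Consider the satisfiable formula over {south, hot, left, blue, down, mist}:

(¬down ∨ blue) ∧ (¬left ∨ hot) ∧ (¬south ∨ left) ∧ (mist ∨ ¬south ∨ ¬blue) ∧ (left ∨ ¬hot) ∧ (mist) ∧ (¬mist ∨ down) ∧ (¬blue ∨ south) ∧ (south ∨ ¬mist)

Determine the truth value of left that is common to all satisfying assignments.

True

Suppose left = False.
(¬south) alone gives south = False.
(¬hot) alone gives hot = False.
(mist) alone gives mist = True.
Now (¬mist) is unsatisfied and unit — conflict.
So every satisfying assignment has left = True.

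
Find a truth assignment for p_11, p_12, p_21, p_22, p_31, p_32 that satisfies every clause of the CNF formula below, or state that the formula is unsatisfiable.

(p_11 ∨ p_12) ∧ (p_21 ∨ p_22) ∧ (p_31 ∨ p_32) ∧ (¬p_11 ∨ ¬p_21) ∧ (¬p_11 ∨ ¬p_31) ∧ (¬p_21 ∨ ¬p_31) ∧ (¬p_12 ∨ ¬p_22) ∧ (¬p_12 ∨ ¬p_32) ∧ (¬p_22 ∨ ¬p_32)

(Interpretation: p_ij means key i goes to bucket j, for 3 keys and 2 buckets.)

Branch on p_11: set p_11 = True.
(¬p_21) alone gives p_21 = False.
(p_22) alone gives p_22 = True.
(¬p_31) alone gives p_31 = False.
(p_32) alone gives p_32 = True.
Now (¬p_32) is unsatisfied and unit — conflict.
That branch fails; take p_11 = False instead.
(p_12) alone gives p_12 = True.
(¬p_22) alone gives p_22 = False.
(p_21) alone gives p_21 = True.
(¬p_31) alone gives p_31 = False.
(p_32) alone gives p_32 = True.
Now (¬p_32) is unsatisfied and unit — conflict.
Both values of p_11 lead to a conflict.

UNSATISFIABLE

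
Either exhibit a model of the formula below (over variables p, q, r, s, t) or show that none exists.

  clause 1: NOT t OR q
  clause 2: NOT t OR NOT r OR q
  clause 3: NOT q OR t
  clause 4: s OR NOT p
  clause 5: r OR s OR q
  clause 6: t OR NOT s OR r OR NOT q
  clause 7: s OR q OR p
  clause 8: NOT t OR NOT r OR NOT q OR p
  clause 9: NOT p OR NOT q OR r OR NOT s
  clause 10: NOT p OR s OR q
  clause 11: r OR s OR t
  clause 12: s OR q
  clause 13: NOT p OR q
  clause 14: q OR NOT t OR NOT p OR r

Try t = true.
Unit clause (q) forces q = true.
Try s = true.
Try r = true.
Unit clause (p) forces p = true.
All clauses are satisfied.

p: true, q: true, r: true, s: true, t: true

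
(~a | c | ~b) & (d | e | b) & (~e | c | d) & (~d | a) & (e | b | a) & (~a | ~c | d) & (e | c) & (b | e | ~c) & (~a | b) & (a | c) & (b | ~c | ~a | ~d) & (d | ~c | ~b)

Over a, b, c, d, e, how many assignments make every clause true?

3

There are 2^5 = 32 truth assignments over (a, b, c, d, e).
Split on b. With b = 1, the clauses containing b are satisfied and ~b drops from the rest; 2 of the 2^4 = 16 assignments to the other variables satisfy what remains.
With b = 0, by the same count on the reduced clause set, 1 assignment works.
(One model: a=F, b=F, c=T, d=F, e=T.)
Total: 2 + 1 = 3.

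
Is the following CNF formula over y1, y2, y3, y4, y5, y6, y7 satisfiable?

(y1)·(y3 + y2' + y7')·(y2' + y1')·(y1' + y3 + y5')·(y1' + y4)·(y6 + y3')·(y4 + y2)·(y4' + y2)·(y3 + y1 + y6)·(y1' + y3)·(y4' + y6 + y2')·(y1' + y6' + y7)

No

The clause (y1) is unit, so y1 = 1.
The clause (y2') is unit, so y2 = 0.
The clause (y4) is unit, so y4 = 1.
That conflicts with the unit clause (y4').
No assignment satisfies every clause.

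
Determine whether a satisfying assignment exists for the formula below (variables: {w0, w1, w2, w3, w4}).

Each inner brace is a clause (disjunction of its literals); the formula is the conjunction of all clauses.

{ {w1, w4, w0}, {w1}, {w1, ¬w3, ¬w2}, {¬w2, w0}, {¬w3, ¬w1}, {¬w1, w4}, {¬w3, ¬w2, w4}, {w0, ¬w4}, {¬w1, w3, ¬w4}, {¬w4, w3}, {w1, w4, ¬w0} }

No

(w1) alone gives w1 = True.
(¬w3) alone gives w3 = False.
(w4) alone gives w4 = True.
But (¬w4) is also a unit clause — contradiction.
No assignment satisfies every clause.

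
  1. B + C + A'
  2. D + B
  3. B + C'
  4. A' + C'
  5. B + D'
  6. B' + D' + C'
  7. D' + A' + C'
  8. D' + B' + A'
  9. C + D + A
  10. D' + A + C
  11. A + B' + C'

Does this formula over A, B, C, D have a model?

Yes, satisfiable

Case D = 0:
Unit clause (B) forces B = 1.
Case A = 1:
Unit clause (C') forces C = 0.
All clauses are satisfied.
A satisfying assignment: A ↦ 1, B ↦ 1, C ↦ 0, D ↦ 0.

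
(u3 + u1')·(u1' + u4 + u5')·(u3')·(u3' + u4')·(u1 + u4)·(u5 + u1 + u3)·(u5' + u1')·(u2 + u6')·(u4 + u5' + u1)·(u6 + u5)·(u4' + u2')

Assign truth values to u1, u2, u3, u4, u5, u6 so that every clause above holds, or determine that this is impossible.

u1=0, u2=0, u3=0, u4=1, u5=1, u6=0

(u3') alone gives u3 = 0.
(u1') alone gives u1 = 0.
(u4) alone gives u4 = 1.
(u5) alone gives u5 = 1.
(u2') alone gives u2 = 0.
(u6') alone gives u6 = 0.
Every clause now holds.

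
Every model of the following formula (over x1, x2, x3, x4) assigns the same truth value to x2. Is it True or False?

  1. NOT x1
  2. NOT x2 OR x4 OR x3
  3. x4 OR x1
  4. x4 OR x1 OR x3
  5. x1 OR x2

True

Suppose x2 = false.
Unit clause (NOT x1) forces x1 = false.
Now (x1) is unsatisfied and unit — conflict.
So every satisfying assignment has x2 = True.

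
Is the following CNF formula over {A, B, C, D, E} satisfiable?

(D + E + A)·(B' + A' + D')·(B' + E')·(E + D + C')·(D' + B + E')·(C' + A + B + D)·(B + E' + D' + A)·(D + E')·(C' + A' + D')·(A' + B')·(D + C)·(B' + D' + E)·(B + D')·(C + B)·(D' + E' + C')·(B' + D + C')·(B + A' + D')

Unsatisfiable

Suppose B = 0.
The clause (D') is unit, so D = 0.
The clause (E') is unit, so E = 0.
The clause (A) is unit, so A = 1.
The clause (C') is unit, so C = 0.
Now (C) is unsatisfied and unit — conflict.
Backtrack on B: now try B = 1.
The clause (E') is unit, so E = 0.
The clause (A') is unit, so A = 0.
The clause (D) is unit, so D = 1.
Now (D') is unsatisfied and unit — conflict.
Neither B = 1 nor B = 0 works.
No assignment satisfies every clause.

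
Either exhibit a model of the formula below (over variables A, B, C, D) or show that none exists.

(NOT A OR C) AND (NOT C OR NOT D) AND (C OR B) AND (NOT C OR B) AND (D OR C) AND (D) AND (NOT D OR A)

UNSATISFIABLE

(D) alone gives D = true.
(NOT C) alone gives C = false.
(NOT A) alone gives A = false.
But (A) is also a unit clause — contradiction.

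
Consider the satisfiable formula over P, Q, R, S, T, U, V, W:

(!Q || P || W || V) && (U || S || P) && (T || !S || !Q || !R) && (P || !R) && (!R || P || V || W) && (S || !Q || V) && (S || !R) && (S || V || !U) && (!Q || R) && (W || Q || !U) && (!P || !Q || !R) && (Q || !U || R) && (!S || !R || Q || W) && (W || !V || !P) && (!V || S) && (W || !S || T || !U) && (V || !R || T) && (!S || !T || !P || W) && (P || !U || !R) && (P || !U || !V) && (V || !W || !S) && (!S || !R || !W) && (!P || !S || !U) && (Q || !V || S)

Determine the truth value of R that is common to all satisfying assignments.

Suppose R = true.
From the singleton clause (P), P = true.
From the singleton clause (S), S = true.
From the singleton clause (!Q), Q = false.
From the singleton clause (W), W = true.
That conflicts with the unit clause (!W).
So every satisfying assignment has R = False.

False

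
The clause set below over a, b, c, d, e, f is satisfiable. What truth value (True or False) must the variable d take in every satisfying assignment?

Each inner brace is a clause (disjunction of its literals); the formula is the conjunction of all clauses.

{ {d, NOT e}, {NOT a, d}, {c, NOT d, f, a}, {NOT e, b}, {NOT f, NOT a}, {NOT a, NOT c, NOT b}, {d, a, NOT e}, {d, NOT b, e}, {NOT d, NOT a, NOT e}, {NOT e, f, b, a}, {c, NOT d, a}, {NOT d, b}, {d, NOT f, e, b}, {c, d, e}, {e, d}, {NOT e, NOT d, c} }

Suppose d = false.
The clause (NOT e) is unit, so e = false.
But (e) is also a unit clause — contradiction.
So every satisfying assignment has d = True.

True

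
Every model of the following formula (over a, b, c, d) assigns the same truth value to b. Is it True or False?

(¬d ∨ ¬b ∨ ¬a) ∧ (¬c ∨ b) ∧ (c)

True

Suppose b = False.
Unit clause (¬c) forces c = False.
That conflicts with the unit clause (c).
So every satisfying assignment has b = True.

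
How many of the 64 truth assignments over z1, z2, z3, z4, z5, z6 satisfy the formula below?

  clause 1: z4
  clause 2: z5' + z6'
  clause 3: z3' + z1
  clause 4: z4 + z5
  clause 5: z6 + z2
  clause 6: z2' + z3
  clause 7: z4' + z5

There are 2^6 = 64 truth assignments over (z1, z2, z3, z4, z5, z6).
Split on z6. With z6 = 1, the clauses containing z6 are satisfied and z6' drops from the rest; 0 of the 2^5 = 32 assignments to the other variables satisfy what remains.
With z6 = 0, by the same count on the reduced clause set, 1 assignment works.
(One model: z1=T, z2=T, z3=T, z4=T, z5=T, z6=F.)
Total: 0 + 1 = 1.

1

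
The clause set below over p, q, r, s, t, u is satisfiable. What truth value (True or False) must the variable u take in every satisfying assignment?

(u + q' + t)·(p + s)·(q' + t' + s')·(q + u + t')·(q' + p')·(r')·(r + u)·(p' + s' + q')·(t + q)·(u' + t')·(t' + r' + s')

Suppose u = 0.
(r') alone gives r = 0.
But (r) is also a unit clause — contradiction.
So every satisfying assignment has u = True.

True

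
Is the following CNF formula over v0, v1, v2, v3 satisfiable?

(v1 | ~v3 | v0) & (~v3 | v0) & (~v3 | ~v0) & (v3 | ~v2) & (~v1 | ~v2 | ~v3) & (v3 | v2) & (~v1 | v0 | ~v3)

No

Branch on v3: set v3 = 0.
(~v2) alone gives v2 = 0.
Now (v2) is unsatisfied and unit — conflict.
That branch fails; take v3 = 1 instead.
(v0) alone gives v0 = 1.
Now (~v0) is unsatisfied and unit — conflict.
Either choice for v3 ends in contradiction.
No assignment satisfies every clause.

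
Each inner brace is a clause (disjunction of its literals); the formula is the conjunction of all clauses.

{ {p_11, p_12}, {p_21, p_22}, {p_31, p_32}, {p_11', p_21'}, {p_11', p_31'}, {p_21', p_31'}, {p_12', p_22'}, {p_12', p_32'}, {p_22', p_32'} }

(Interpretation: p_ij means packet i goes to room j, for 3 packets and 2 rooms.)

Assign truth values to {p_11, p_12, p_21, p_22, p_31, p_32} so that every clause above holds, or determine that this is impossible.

UNSATISFIABLE

Suppose p_11 = 1.
The clause (p_21') is unit, so p_21 = 0.
The clause (p_22) is unit, so p_22 = 1.
The clause (p_31') is unit, so p_31 = 0.
The clause (p_32) is unit, so p_32 = 1.
Now (p_32') is unsatisfied and unit — conflict.
So p_11 must be the other value — set p_11 = 0.
The clause (p_12) is unit, so p_12 = 1.
The clause (p_22') is unit, so p_22 = 0.
The clause (p_21) is unit, so p_21 = 1.
The clause (p_31') is unit, so p_31 = 0.
The clause (p_32) is unit, so p_32 = 1.
Now (p_32') is unsatisfied and unit — conflict.
Both values of p_11 lead to a conflict.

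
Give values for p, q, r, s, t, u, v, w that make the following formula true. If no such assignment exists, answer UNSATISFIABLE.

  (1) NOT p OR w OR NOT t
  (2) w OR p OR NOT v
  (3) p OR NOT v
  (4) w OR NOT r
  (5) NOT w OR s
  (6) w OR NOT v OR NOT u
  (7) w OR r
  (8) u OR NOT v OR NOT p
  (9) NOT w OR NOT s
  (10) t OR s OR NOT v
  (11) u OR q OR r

Case p = true:
Case w = true:
Unit clause (s) forces s = true.
That conflicts with the unit clause (NOT s).
Undo w and try w = false.
Unit clause (NOT t) forces t = false.
Unit clause (NOT r) forces r = false.
That conflicts with the unit clause (r).
Neither w = true nor w = false works.
Undo p and try p = false.
Unit clause (NOT v) forces v = false.
Case w = true:
Unit clause (s) forces s = true.
That conflicts with the unit clause (NOT s).
Undo w and try w = false.
Unit clause (NOT r) forces r = false.
That conflicts with the unit clause (r).
Neither w = true nor w = false works.
Neither p = true nor p = false works.

UNSATISFIABLE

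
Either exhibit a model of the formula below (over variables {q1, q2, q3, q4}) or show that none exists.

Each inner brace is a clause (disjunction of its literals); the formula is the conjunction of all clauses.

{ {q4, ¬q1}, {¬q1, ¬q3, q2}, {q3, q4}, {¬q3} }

The clause (¬q3) is unit, so q3 = False.
The clause (q4) is unit, so q4 = True.
Every clause is now satisfied; q1, q2 are unconstrained.

q1: True, q2: True, q3: False, q4: True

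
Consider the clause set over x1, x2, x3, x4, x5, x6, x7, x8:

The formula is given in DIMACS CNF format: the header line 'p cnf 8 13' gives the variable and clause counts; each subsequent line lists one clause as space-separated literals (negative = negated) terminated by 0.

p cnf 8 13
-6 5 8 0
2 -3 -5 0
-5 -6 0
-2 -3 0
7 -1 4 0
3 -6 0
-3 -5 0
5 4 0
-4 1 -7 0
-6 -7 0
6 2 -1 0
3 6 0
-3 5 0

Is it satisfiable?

Unsatisfiable

Case x5 = False:
From the singleton clause (x4), x4 = True.
From the singleton clause (¬x3), x3 = False.
From the singleton clause (¬x6), x6 = False.
Now (x6) is unsatisfied and unit — conflict.
Undo x5 and try x5 = True.
From the singleton clause (¬x6), x6 = False.
From the singleton clause (¬x3), x3 = False.
Now (x3) is unsatisfied and unit — conflict.
Both values of x5 lead to a conflict.
No assignment satisfies every clause.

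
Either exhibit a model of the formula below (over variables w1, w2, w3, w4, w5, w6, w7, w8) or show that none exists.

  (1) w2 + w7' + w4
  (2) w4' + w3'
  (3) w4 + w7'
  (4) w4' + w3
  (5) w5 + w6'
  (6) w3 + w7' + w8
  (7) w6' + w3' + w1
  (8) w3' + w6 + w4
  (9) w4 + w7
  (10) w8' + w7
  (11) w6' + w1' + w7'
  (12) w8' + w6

UNSATISFIABLE

Try w4 = 0.
The clause (w7') is unit, so w7 = 0.
But (w7) is also a unit clause — contradiction.
Undo w4 and try w4 = 1.
The clause (w3') is unit, so w3 = 0.
But (w3) is also a unit clause — contradiction.
Either choice for w4 ends in contradiction.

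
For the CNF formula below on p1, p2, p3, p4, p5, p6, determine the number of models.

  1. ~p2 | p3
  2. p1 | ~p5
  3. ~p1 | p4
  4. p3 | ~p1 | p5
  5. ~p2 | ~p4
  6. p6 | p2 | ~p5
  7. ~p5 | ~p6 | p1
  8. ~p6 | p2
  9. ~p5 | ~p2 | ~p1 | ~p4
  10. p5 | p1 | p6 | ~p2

6

There are 2^6 = 64 truth assignments over (p1, p2, p3, p4, p5, p6).
Split on p2. With p2 = 1, the clauses containing p2 are satisfied and ~p2 drops from the rest; 1 of the 2^5 = 32 assignments to the other variables satisfy what remains.
With p2 = 0, by the same count on the reduced clause set, 5 assignments work.
Total: 1 + 5 = 6.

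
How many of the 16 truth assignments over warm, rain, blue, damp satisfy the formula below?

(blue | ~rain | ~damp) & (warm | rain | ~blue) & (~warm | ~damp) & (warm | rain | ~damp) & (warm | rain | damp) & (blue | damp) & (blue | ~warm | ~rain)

There are 2^4 = 16 truth assignments over (warm, rain, blue, damp).
Split on rain. With rain = 1, the clauses containing rain are satisfied and ~rain drops from the rest; 3 of the 2^3 = 8 assignments to the other variables satisfy what remains.
With rain = 0, by the same count on the reduced clause set, 1 assignment works.
Total: 3 + 1 = 4.

4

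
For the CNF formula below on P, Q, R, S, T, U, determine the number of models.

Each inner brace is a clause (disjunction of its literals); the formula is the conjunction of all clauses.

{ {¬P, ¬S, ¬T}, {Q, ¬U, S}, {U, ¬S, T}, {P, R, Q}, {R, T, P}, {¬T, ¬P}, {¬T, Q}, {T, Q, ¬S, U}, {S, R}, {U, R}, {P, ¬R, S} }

12

There are 2^6 = 64 truth assignments over (P, Q, R, S, T, U).
Split on U. With U = True, the clauses containing U are satisfied and ¬U drops from the rest; 9 of the 2^5 = 32 assignments to the other variables satisfy what remains.
With U = False, by the same count on the reduced clause set, 3 assignments work.
Total: 9 + 3 = 12.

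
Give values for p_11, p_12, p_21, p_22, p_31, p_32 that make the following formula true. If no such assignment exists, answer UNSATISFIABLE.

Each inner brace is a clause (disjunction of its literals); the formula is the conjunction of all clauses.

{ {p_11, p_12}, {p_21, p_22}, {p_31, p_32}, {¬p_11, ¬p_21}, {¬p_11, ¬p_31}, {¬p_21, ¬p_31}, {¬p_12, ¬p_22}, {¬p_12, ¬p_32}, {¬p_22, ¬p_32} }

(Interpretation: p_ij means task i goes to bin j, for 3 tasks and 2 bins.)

Suppose p_11 = True.
From the singleton clause (¬p_21), p_21 = False.
From the singleton clause (p_22), p_22 = True.
From the singleton clause (¬p_31), p_31 = False.
From the singleton clause (p_32), p_32 = True.
Now (¬p_32) is unsatisfied and unit — conflict.
That branch fails; take p_11 = False instead.
From the singleton clause (p_12), p_12 = True.
From the singleton clause (¬p_22), p_22 = False.
From the singleton clause (p_21), p_21 = True.
From the singleton clause (¬p_31), p_31 = False.
From the singleton clause (p_32), p_32 = True.
Now (¬p_32) is unsatisfied and unit — conflict.
Neither p_11 = True nor p_11 = False works.

UNSATISFIABLE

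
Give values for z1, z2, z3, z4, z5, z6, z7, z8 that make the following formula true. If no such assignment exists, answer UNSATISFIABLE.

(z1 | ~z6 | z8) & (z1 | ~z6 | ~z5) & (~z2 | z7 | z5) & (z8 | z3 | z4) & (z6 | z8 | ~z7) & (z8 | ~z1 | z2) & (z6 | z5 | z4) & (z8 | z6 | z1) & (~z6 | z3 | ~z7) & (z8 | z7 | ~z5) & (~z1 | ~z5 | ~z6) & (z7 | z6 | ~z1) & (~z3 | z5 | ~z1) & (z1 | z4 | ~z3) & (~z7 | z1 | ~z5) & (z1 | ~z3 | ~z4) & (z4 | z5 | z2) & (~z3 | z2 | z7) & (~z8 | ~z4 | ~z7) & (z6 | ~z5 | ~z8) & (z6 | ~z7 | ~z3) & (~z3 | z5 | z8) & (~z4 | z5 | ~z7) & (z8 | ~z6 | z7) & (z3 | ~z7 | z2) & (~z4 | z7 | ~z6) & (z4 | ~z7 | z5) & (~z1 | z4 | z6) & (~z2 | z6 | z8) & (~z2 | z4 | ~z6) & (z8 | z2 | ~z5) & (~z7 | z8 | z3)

z1=0; z2=0; z3=0; z4=1; z5=0; z6=0; z7=0; z8=1

Try z1 = 0.
Try z6 = 0.
The clause (z8) is unit, so z8 = 1.
The clause (~z5) is unit, so z5 = 0.
The clause (z4) is unit, so z4 = 1.
The clause (~z3) is unit, so z3 = 0.
The clause (~z7) is unit, so z7 = 0.
The clause (~z2) is unit, so z2 = 0.
Every clause now holds.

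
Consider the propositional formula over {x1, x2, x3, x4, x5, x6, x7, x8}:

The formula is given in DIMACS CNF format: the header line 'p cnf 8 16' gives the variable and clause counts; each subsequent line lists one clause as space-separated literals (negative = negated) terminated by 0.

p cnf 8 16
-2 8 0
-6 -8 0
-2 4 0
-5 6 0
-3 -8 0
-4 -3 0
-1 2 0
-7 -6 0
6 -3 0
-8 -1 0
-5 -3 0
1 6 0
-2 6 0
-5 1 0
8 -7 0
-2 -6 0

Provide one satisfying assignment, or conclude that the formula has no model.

x1 ↦ False, x2 ↦ False, x3 ↦ False, x4 ↦ True, x5 ↦ False, x6 ↦ True, x7 ↦ False, x8 ↦ False

Suppose x2 = False.
(¬x1) alone gives x1 = False.
(x6) alone gives x6 = True.
(¬x8) alone gives x8 = False.
(¬x7) alone gives x7 = False.
(¬x5) alone gives x5 = False.
Suppose x4 = True.
(¬x3) alone gives x3 = False.
All clauses are satisfied.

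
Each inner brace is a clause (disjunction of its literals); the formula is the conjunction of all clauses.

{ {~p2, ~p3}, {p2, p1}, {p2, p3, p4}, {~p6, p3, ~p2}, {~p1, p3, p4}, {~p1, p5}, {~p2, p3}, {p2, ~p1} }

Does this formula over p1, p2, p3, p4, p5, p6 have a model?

No, unsatisfiable

Branch on p2: set p2 = 0.
From the singleton clause (p1), p1 = 1.
That conflicts with the unit clause (~p1).
So p2 must be the other value — set p2 = 1.
From the singleton clause (~p3), p3 = 0.
That conflicts with the unit clause (p3).
Both values of p2 lead to a conflict.
No assignment satisfies every clause.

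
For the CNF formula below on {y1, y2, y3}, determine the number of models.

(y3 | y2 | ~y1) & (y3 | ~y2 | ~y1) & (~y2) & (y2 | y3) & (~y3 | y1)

1

There are 2^3 = 8 truth assignments over (y1, y2, y3).
Split on y3. With y3 = 1, the clauses containing y3 are satisfied and ~y3 drops from the rest; 1 of the 2^2 = 4 assignments to the other variables satisfy what remains.
With y3 = 0, by the same count on the reduced clause set, 0 assignments work.
(One model: y1=T, y2=F, y3=T.)
Total: 1 + 0 = 1.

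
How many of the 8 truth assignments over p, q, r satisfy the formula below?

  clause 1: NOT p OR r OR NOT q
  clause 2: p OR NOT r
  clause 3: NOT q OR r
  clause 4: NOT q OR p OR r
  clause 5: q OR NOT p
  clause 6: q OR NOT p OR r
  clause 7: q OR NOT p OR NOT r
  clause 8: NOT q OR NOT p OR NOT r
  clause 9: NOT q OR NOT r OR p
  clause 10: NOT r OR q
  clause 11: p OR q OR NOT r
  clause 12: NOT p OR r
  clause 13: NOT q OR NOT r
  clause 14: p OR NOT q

There are 2^3 = 8 truth assignments over (p, q, r).
Split on p. With p = true, the clauses containing p are satisfied and NOT p drops from the rest; 0 of the 2^2 = 4 assignments to the other variables satisfy what remains.
With p = false, by the same count on the reduced clause set, 1 assignment works.
Total: 0 + 1 = 1.

1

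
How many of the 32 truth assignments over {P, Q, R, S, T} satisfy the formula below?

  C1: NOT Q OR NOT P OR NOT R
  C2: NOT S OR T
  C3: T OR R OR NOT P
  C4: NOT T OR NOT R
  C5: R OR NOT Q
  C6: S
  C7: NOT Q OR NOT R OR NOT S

There are 2^5 = 32 truth assignments over (P, Q, R, S, T).
Split on P. With P = true, the clauses containing P are satisfied and NOT P drops from the rest; 1 of the 2^4 = 16 assignments to the other variables satisfy what remains.
With P = false, by the same count on the reduced clause set, 1 assignment works.
Total: 1 + 1 = 2.

2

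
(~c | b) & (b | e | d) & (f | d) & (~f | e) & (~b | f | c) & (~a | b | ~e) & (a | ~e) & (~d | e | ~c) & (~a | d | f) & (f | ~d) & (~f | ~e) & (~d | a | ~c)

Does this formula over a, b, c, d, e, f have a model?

No

Case c = 0:
Case f = 1:
The clause (e) is unit, so e = 1.
That conflicts with the unit clause (~e).
Backtrack on f: now try f = 0.
The clause (d) is unit, so d = 1.
That conflicts with the unit clause (~d).
Neither f = 1 nor f = 0 works.
Backtrack on c: now try c = 1.
The clause (b) is unit, so b = 1.
Case f = 1:
The clause (e) is unit, so e = 1.
That conflicts with the unit clause (~e).
Backtrack on f: now try f = 0.
The clause (d) is unit, so d = 1.
That conflicts with the unit clause (~d).
Neither f = 1 nor f = 0 works.
Neither c = 1 nor c = 0 works.
No assignment satisfies every clause.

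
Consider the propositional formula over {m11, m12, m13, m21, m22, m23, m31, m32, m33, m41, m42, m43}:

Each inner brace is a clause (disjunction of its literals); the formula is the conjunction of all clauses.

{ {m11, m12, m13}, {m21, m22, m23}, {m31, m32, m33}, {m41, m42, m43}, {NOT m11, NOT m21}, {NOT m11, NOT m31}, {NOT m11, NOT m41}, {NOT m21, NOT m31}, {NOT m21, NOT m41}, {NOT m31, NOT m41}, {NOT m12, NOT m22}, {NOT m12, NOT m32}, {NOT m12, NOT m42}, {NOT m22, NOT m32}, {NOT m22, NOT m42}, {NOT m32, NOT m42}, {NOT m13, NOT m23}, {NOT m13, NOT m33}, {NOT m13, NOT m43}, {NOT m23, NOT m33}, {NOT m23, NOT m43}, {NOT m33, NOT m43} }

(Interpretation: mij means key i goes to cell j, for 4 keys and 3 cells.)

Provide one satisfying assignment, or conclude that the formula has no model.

UNSATISFIABLE

Try m11 = false.
Try m12 = true.
The clause (NOT m22) is unit, so m22 = false.
The clause (NOT m32) is unit, so m32 = false.
The clause (NOT m42) is unit, so m42 = false.
Try m21 = true.
The clause (NOT m31) is unit, so m31 = false.
The clause (m33) is unit, so m33 = true.
The clause (NOT m41) is unit, so m41 = false.
The clause (m43) is unit, so m43 = true.
But (NOT m43) is also a unit clause — contradiction.
So m21 must be the other value — set m21 = false.
The clause (m23) is unit, so m23 = true.
The clause (NOT m13) is unit, so m13 = false.
The clause (NOT m33) is unit, so m33 = false.
The clause (m31) is unit, so m31 = true.
The clause (NOT m41) is unit, so m41 = false.
The clause (m43) is unit, so m43 = true.
But (NOT m43) is also a unit clause — contradiction.
Both values of m21 lead to a conflict.
So m12 must be the other value — set m12 = false.
The clause (m13) is unit, so m13 = true.
The clause (NOT m23) is unit, so m23 = false.
The clause (NOT m33) is unit, so m33 = false.
The clause (NOT m43) is unit, so m43 = false.
Try m21 = true.
The clause (NOT m31) is unit, so m31 = false.
The clause (m32) is unit, so m32 = true.
The clause (NOT m41) is unit, so m41 = false.
The clause (m42) is unit, so m42 = true.
But (NOT m42) is also a unit clause — contradiction.
So m21 must be the other value — set m21 = false.
The clause (m22) is unit, so m22 = true.
The clause (NOT m32) is unit, so m32 = false.
The clause (m31) is unit, so m31 = true.
The clause (NOT m41) is unit, so m41 = false.
The clause (m42) is unit, so m42 = true.
But (NOT m42) is also a unit clause — contradiction.
Both values of m21 lead to a conflict.
Both values of m12 lead to a conflict.
So m11 must be the other value — set m11 = true.
The clause (NOT m21) is unit, so m21 = false.
The clause (NOT m31) is unit, so m31 = false.
The clause (NOT m41) is unit, so m41 = false.
Try m22 = true.
The clause (NOT m12) is unit, so m12 = false.
The clause (NOT m32) is unit, so m32 = false.
The clause (m33) is unit, so m33 = true.
The clause (NOT m42) is unit, so m42 = false.
The clause (m43) is unit, so m43 = true.
But (NOT m43) is also a unit clause — contradiction.
So m22 must be the other value — set m22 = false.
The clause (m23) is unit, so m23 = true.
The clause (NOT m13) is unit, so m13 = false.
The clause (NOT m33) is unit, so m33 = false.
The clause (m32) is unit, so m32 = true.
The clause (NOT m12) is unit, so m12 = false.
The clause (NOT m42) is unit, so m42 = false.
The clause (m43) is unit, so m43 = true.
But (NOT m43) is also a unit clause — contradiction.
Both values of m22 lead to a conflict.
Both values of m11 lead to a conflict.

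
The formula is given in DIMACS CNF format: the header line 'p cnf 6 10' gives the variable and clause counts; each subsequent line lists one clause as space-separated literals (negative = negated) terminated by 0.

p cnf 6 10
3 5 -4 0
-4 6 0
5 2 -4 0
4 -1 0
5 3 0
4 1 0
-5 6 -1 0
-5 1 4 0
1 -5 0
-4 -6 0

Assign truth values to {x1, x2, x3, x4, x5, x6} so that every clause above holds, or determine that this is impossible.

Suppose x4 = False.
The clause (¬x1) is unit, so x1 = False.
But (x1) is also a unit clause — contradiction.
Backtrack on x4: now try x4 = True.
The clause (x6) is unit, so x6 = True.
But (¬x6) is also a unit clause — contradiction.
Both values of x4 lead to a conflict.

UNSATISFIABLE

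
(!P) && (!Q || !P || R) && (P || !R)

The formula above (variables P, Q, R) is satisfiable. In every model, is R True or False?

Suppose R = true.
From the singleton clause (!P), P = false.
That conflicts with the unit clause (P).
So every satisfying assignment has R = False.

False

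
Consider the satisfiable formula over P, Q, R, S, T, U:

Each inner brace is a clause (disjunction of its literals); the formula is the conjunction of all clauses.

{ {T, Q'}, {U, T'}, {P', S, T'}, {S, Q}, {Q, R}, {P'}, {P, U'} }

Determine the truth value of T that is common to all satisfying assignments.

Suppose T = 1.
Unit clause (U) forces U = 1.
Unit clause (P') forces P = 0.
Now (P) is unsatisfied and unit — conflict.
So every satisfying assignment has T = False.

False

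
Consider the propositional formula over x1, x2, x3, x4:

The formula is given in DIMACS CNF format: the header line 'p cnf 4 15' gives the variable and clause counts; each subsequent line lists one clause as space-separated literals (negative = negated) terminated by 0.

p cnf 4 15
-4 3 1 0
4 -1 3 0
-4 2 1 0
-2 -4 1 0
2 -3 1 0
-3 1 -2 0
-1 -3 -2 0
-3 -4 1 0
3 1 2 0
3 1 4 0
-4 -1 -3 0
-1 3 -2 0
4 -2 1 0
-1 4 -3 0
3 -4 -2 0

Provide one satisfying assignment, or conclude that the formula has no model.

x1 ↦ True, x2 ↦ False, x3 ↦ False, x4 ↦ True

Case x4 = True:
Case x3 = False:
From the singleton clause (x1), x1 = True.
From the singleton clause (¬x2), x2 = False.
All clauses are satisfied.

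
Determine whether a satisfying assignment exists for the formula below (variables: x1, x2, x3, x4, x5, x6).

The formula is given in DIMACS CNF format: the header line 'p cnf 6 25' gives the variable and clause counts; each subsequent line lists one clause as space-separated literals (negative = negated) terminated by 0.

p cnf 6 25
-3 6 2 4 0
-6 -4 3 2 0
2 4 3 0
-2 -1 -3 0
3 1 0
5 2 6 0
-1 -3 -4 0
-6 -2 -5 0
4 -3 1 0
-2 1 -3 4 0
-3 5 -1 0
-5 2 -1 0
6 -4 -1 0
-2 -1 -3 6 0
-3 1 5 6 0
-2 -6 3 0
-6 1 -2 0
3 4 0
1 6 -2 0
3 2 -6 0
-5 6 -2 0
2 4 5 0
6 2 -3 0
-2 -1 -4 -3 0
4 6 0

Try x3 = True.
Try x2 = False.
(x6) alone gives x6 = True.
Try x1 = False.
(x4) alone gives x4 = True.
Every clause is now satisfied; x5 is unconstrained.
A satisfying assignment: x1=False, x2=False, x3=True, x4=True, x5=False, x6=True.

Satisfiable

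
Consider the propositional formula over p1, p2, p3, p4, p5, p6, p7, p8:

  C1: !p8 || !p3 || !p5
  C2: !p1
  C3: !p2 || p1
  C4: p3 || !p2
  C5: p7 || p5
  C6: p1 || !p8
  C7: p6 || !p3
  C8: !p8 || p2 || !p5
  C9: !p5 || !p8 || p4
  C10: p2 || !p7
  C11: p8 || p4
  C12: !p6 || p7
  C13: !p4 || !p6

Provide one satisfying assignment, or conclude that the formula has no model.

(!p1) alone gives p1 = false.
(!p2) alone gives p2 = false.
(!p8) alone gives p8 = false.
(!p7) alone gives p7 = false.
(p5) alone gives p5 = true.
(p4) alone gives p4 = true.
(!p6) alone gives p6 = false.
(!p3) alone gives p3 = false.
All clauses are satisfied.

p1=false, p2=false, p3=false, p4=true, p5=true, p6=false, p7=false, p8=false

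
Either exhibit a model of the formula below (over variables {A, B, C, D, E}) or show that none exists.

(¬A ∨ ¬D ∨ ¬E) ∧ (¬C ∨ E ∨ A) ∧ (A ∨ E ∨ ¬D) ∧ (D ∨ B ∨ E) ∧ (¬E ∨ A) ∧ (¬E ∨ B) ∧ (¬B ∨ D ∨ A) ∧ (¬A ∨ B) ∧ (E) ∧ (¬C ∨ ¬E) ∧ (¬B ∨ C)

The clause (E) is unit, so E = True.
The clause (A) is unit, so A = True.
The clause (¬D) is unit, so D = False.
The clause (B) is unit, so B = True.
The clause (¬C) is unit, so C = False.
That conflicts with the unit clause (C).

UNSATISFIABLE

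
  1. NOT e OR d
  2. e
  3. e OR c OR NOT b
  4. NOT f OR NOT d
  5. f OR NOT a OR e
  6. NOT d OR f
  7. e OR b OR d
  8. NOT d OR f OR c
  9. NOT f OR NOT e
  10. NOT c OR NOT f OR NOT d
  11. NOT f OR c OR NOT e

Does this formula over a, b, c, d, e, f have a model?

No, unsatisfiable

The clause (e) is unit, so e = true.
The clause (d) is unit, so d = true.
The clause (NOT f) is unit, so f = false.
Now (f) is unsatisfied and unit — conflict.
No assignment satisfies every clause.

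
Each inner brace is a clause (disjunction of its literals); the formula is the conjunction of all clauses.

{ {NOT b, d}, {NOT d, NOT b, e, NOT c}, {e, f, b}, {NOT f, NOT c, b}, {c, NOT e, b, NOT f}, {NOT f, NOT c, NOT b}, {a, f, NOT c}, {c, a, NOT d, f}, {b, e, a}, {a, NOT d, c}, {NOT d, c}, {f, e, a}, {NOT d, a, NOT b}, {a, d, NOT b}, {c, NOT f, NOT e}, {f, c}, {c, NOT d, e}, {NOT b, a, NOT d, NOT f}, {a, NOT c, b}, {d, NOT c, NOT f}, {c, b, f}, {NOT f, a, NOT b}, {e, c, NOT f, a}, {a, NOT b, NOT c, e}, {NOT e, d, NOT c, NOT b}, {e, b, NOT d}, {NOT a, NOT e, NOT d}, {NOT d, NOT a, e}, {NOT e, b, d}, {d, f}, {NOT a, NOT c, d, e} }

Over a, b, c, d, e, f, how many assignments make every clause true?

There are 2^6 = 64 truth assignments over (a, b, c, d, e, f).
Split on c. With c = true, the clauses containing c are satisfied and NOT c drops from the rest; 0 of the 2^5 = 32 assignments to the other variables satisfy what remains.
With c = false, by the same count on the reduced clause set, 1 assignment works.
Total: 0 + 1 = 1.

1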